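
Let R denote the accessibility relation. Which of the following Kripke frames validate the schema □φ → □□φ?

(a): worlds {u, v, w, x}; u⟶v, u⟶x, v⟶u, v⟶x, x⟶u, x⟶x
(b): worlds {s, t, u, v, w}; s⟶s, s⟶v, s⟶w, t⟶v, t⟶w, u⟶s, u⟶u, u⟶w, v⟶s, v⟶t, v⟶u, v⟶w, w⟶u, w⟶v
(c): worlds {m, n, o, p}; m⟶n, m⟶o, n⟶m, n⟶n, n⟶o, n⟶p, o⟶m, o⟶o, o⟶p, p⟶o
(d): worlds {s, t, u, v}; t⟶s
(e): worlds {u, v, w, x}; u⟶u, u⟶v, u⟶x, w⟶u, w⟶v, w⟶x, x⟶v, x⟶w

The schema corresponds to transitivity: ∀x ∀y ∀z (Rxy ∧ Ryz → Rxz).
(a): fails — Ruv and Rvu but not Ruu.
(b): fails — Rtv and Rvt but not Rtt.
(c): fails — Rom and Rmn but not Ron.
(d): ✓.
(e): fails — Rxw and Rwu but not Rxu.

(d)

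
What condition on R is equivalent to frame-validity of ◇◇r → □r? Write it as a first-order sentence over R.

∀x ∀y ∀z ((xR²y ∧ xRz) → ∃w (y = w ∧ z = w))

This is a Sahlqvist (Geach-type) schema ◇^2□^0r → □^1◇^0r.
First-order correspondent: ∀x ∀y ∀z ((xR²y ∧ xRz) → ∃w (y = w ∧ z = w)).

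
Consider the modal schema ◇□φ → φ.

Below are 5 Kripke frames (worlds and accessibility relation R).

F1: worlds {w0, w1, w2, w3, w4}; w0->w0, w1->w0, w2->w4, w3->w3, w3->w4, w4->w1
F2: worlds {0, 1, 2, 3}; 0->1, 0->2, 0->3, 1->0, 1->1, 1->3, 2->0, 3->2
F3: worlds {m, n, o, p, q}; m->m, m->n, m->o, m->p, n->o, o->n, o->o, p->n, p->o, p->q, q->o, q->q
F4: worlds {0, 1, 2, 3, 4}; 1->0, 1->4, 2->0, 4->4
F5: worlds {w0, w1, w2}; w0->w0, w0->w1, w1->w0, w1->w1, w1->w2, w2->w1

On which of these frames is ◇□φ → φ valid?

F5

This is the axiom for symmetry; its first-order frame correspondent is ∀x ∀y (Rxy → Ryx).
F1: fails — Rw1w0 but not Rw0w1.
F2: fails — R32 but not R23.
F3: fails — Rpn but not Rnp.
F4: fails — R10 but not R01.
F5: condition met.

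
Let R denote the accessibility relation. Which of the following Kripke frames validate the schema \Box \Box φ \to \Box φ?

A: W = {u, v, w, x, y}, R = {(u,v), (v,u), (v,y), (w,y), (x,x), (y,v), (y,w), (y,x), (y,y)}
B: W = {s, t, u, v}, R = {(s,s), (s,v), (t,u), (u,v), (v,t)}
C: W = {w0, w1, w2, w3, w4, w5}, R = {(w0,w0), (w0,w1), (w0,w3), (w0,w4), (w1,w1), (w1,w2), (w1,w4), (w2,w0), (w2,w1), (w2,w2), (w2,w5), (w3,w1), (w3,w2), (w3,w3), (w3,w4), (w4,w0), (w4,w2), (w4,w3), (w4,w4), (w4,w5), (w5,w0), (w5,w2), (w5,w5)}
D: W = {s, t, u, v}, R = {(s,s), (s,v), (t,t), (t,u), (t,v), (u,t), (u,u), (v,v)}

This is the axiom for density; its first-order frame correspondent is \forall x \forall y (Rxy \to \exists z (Rxz \wedge Rzy)).
A: fails — Ruv but no z with Ruz and Rzv.
B: fails — Ruv but no z with Ruz and Rzv.
C: satisfies the condition.
D: satisfies the condition.

C, D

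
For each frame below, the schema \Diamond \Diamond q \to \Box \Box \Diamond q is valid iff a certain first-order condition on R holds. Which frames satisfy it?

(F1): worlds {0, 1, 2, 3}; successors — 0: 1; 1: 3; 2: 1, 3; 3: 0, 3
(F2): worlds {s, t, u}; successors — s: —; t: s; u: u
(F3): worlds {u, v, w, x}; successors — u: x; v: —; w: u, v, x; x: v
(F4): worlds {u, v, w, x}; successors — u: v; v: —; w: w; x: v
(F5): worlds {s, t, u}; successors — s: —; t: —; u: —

(F2), (F4), (F5)

This is the axiom for a generalized confluence (Geach) condition; its first-order frame correspondent is \forall x \forall y \forall z ((x R^2 y \wedge x R^2 z) \to \exists w (y = w \wedge zRw)).
(F1): fails — 1R²0, 1R²0 but no w with 0=w and 0Rw.
(F2): satisfies the condition.
(F3): fails — uR²v, uR²v but no t with v=t and vRt.
(F4): satisfies the condition.
(F5): satisfies the condition.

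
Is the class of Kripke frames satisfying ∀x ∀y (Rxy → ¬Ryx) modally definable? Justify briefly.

Not definable by any modal formula

Modal frame validity is preserved under surjective bounded morphisms.
The 4-cycle (worlds 0,1,2,3 with 0→1→2→3→0) is asymmetric. Mapping every world to a single reflexive point • is a surjective bounded morphism, and the reflexive point is not asymmetric (R•• but asymmetry requires ¬R••).
So the class is not modally definable.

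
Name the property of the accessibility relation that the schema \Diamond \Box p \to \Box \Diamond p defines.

This schema is the .2 axiom.
It corresponds to convergence: \forall x \forall y \forall z (Rxy \wedge Rxz \to \exists w (Ryw \wedge Rzw)).

convergence: \forall x \forall y \forall z (Rxy \wedge Rxz \to \exists w (Ryw \wedge Rzw))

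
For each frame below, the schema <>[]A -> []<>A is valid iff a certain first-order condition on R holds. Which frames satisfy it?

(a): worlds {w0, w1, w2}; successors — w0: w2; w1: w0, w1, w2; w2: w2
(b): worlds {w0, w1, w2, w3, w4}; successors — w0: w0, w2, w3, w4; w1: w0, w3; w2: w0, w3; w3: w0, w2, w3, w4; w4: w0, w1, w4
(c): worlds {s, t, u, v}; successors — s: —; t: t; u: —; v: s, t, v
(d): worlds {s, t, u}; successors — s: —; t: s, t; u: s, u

(a), (b)

Frame correspondent (Sahlqvist): forall x forall y forall z (Rxy & Rxz -> exists w (Ryw & Rzw)) — i.e. convergence.
(a): holds.
(b): holds.
(c): fails — Rvt and Rvs but t and s have no common successor.
(d): fails — Rtt and Rts but t and s have no common successor.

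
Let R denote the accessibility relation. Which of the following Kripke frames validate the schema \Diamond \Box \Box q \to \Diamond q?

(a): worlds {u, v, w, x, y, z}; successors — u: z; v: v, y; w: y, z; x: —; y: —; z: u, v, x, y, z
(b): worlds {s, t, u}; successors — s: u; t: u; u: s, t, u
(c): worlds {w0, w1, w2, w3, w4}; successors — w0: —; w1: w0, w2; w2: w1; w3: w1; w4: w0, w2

(b)

The schema corresponds to a generalized confluence (Geach) condition: \forall x \forall y (xRy \to \exists w (y R^2 w \wedge xRw)).
(a): fails — vRy but no t with yR²t and vRt.
(b): holds.
(c): fails — w1Rw0 but no w with w0R²w and w1Rw.
Valid on: (b).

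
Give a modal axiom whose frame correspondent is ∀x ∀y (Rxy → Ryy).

The condition is shift-reflexivity. The T□ schema □(□s → s) defines it.

□(□s → s)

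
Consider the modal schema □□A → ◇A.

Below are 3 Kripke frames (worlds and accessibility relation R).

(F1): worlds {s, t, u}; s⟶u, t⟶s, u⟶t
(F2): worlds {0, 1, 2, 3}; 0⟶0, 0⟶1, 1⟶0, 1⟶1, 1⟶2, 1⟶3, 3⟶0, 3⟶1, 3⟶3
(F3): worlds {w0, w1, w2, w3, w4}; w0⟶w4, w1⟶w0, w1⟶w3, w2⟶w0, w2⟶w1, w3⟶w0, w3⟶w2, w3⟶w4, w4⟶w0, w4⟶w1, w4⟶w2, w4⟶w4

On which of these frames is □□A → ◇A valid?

Frame correspondent (Sahlqvist): ∀x ∃w (xR²w ∧ xRw) — i.e. a generalized confluence (Geach) condition.
(F1): fails — at s but no w with sR²w and sRw.
(F2): fails — at 2 but no w with 2R²w and 2Rw.
(F3): ✓.

(F3)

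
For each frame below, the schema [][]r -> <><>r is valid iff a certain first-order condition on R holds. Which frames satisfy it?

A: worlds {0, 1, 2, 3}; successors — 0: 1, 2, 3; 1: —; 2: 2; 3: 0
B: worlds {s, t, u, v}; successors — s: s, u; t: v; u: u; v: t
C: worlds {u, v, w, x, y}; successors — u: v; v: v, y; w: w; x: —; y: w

Frame correspondent (Sahlqvist): forall x exists w (x R^2 w & x R^2 w) — i.e. a generalized confluence (Geach) condition.
A: fails — at 1 but no w with 1R²w and 1R²w.
B: satisfies the condition.
C: fails — at x but no t with xR²t and xR²t.

B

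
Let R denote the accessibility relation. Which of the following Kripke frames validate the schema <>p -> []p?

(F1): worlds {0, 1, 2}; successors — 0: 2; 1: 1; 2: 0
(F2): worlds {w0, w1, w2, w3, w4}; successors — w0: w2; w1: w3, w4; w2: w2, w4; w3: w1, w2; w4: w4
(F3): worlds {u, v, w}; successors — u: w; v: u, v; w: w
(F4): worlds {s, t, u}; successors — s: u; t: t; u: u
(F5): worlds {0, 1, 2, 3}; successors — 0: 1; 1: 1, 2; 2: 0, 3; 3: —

This is the axiom for partial functionality; its first-order frame correspondent is forall x forall y forall z (Rxy & Rxz -> y = z).
(F1): holds.
(F2): fails — w1 sees both w3 and w4.
(F3): fails — v sees both u and v.
(F4): holds.
(F5): fails — 1 sees both 1 and 2.
Valid on: (F1), (F4).

(F1), (F4)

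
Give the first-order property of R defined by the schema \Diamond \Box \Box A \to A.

This is a Sahlqvist (Geach-type) schema ◇^1□^2A → □^0◇^0A.
Minimal-valuation argument: fix x; take any y with xR^1y and any z with xR^0z. Set V(A) to the set of worlds R-reachable from y in exactly 2 steps. Then □^2A holds at y, so the antecedent holds at x; validity forces ◇^0A at z, giving a w with zR^0w and yR^2w.
First-order correspondent: \forall x \forall y (xRy \to \exists w (y R^2 w \wedge x = w)).

\forall x \forall y (xRy \to \exists w (y R^2 w \wedge x = w))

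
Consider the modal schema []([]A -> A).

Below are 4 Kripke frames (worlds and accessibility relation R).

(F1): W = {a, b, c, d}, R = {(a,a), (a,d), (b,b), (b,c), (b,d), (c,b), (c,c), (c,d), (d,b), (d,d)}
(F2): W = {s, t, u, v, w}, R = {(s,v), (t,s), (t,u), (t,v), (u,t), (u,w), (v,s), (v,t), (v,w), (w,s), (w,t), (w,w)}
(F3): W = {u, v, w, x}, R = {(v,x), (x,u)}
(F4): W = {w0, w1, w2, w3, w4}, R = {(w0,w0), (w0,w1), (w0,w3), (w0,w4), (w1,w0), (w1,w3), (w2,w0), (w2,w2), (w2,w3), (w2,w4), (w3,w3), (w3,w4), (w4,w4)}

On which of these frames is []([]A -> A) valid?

Frame correspondent (Sahlqvist): forall x forall y (Rxy -> Ryy) — i.e. shift-reflexivity.
(F1): satisfies the condition.
(F2): fails — Rwt but not Rtt.
(F3): fails — Rxu but not Ruu.
(F4): fails — Rw0w1 but not Rw1w1.
Valid on: (F1).

(F1)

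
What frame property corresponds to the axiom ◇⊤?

This is a form of the D axiom.
It corresponds to seriality: ∀x ∃y Rxy.

seriality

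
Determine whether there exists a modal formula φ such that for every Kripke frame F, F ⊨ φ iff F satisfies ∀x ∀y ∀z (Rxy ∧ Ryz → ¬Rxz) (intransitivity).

No

Any modally definable frame class is closed under surjective bounded morphisms.
The 5-cycle (worlds a,b,c,d,e with a→b→c→d→e→a) is intransitive. Mapping every world to a single reflexive point • is a surjective bounded morphism; the reflexive point is not intransitive (R••∧R•• but R••).
Hence intransitivity is not modally definable.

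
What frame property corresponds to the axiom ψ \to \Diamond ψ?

reflexivity: \forall x Rxx

This is a form of the T axiom.
Its frame correspondent is reflexivity — \forall x Rxx.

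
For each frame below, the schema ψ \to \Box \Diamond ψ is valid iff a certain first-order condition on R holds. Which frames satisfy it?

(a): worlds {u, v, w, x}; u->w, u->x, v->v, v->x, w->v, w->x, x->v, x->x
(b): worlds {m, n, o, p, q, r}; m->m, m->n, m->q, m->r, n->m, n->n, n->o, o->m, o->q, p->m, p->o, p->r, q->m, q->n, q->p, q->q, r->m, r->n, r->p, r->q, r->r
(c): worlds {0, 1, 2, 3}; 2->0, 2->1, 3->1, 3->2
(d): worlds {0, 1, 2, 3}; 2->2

(d)

This is the axiom for symmetry; its first-order frame correspondent is \forall x \forall y (Rxy \to Ryx).
(a): fails — Ruw but not Rwu.
(b): fails — Rom but not Rmo.
(c): fails — R32 but not R23.
(d): holds.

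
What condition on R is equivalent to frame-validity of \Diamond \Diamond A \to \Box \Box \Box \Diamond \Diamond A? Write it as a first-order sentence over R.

This is a Sahlqvist (Geach-type) schema ◇^2□^0A → □^3◇^2A.
Minimal-valuation argument: fix x; take any y with xR^2y and any z with xR^3z. Set V(A) to the set of worlds R-reachable from y in exactly 0 steps. Then □^0A holds at y, so the antecedent holds at x; validity forces ◇^2A at z, giving a w with zR^2w and yR^0w.
First-order correspondent: \forall x \forall y \forall z ((x R^2 y \wedge x R^3 z) \to \exists w (y = w \wedge z R^2 w)).

\forall x \forall y \forall z ((x R^2 y \wedge x R^3 z) \to \exists w (y = w \wedge z R^2 w))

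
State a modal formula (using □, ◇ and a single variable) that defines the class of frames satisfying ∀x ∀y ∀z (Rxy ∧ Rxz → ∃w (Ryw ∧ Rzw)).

◇□r → □◇r

A defining formula is ◇□r → □◇r (the .2 axiom).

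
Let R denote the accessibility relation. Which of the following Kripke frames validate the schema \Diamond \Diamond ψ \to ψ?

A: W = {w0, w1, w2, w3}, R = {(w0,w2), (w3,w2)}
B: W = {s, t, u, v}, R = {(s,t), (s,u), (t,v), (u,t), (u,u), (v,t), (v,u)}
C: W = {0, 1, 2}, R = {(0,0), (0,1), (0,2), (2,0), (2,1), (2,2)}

The schema corresponds to a generalized confluence (Geach) condition: \forall x \forall y (x R^2 y \to \exists w (y = w \wedge x = w)).
A: condition met.
B: fails — sR²t but t ≠ s.
C: fails — 0R²1 but 1 ≠ 0.
Valid on: A.

A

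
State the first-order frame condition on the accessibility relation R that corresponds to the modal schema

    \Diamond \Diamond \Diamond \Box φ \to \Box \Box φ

\forall x \forall y \forall z ((x R^3 y \wedge x R^2 z) \to \exists w (yRw \wedge z = w))

This is a Sahlqvist (Geach-type) schema ◇^3□^1φ → □^2◇^0φ.
First-order correspondent: \forall x \forall y \forall z ((x R^3 y \wedge x R^2 z) \to \exists w (yRw \wedge z = w)).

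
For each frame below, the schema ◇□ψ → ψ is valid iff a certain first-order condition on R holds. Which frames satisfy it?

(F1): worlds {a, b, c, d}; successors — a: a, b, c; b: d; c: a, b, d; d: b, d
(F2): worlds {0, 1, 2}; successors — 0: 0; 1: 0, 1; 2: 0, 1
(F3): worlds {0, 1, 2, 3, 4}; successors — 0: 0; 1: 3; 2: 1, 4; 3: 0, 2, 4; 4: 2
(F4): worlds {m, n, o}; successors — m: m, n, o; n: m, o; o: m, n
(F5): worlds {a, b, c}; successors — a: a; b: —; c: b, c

(F4)

Frame correspondent (Sahlqvist): ∀x ∀y (Rxy → Ryx) — i.e. symmetry.
(F1): fails — Rcd but not Rdc.
(F2): fails — R10 but not R01.
(F3): fails — R34 but not R43.
(F4): ✓.
(F5): fails — Rcb but not Rbc.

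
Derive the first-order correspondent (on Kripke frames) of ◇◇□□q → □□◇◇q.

This is a Sahlqvist (Geach-type) schema ◇^2□^2q → □^2◇^2q.
Minimal-valuation argument: fix x; take any y with xR^2y and any z with xR^2z. Set V(q) to the set of worlds R-reachable from y in exactly 2 steps. Then □^2q holds at y, so the antecedent holds at x; validity forces ◇^2q at z, giving a w with zR^2w and yR^2w.
First-order correspondent: ∀x ∀y ∀z ((xR²y ∧ xR²z) → ∃w (yR²w ∧ zR²w)).

∀x ∀y ∀z ((xR²y ∧ xR²z) → ∃w (yR²w ∧ zR²w))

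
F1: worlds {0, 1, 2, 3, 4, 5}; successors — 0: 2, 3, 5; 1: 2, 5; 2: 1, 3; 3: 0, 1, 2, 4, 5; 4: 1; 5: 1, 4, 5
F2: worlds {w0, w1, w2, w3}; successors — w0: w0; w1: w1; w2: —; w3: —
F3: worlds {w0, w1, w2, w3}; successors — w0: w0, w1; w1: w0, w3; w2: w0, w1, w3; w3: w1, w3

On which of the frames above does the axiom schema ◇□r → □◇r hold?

F2, F3

Frame correspondent (Sahlqvist): ∀x ∀y ∀z (Rxy ∧ Rxz → ∃w (Ryw ∧ Rzw)) — i.e. convergence.
F1: fails — R34 and R31 but 4 and 1 have no common successor.
F2: satisfies the condition.
F3: satisfies the condition.
Valid on: F2, F3.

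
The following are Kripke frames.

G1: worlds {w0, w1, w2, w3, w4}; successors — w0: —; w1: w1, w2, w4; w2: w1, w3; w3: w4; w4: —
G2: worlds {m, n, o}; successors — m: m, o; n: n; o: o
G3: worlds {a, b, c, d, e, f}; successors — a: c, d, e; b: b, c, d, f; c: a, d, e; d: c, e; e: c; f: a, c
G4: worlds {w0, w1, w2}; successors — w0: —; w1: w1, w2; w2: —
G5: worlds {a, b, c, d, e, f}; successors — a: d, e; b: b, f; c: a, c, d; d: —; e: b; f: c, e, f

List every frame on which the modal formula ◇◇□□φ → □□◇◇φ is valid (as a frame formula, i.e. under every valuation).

G2, G3

This is the axiom for a generalized confluence (Geach) condition; its first-order frame correspondent is ∀x ∀y ∀z ((xR²y ∧ xR²z) → ∃w (yR²w ∧ zR²w)).
G1: fails — w1R²w1, w1R²w3 but no w with w1R²w and w3R²w.
G2: condition met.
G3: condition met.
G4: fails — w1R²w1, w1R²w2 but no w with w1R²w and w2R²w.
G5: fails — bR²c, bR²e but no w with cR²w and eR²w.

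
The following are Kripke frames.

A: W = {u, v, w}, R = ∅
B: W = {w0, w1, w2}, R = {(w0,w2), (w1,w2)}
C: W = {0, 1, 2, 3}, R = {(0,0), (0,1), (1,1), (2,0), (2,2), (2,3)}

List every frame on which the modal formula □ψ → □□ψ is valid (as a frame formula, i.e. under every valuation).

A, B

Frame correspondent (Sahlqvist): ∀x ∀y ∀z (Rxy ∧ Ryz → Rxz) — i.e. transitivity.
A: ✓.
B: ✓.
C: fails — R20 and R01 but not R21.
Valid on: A, B.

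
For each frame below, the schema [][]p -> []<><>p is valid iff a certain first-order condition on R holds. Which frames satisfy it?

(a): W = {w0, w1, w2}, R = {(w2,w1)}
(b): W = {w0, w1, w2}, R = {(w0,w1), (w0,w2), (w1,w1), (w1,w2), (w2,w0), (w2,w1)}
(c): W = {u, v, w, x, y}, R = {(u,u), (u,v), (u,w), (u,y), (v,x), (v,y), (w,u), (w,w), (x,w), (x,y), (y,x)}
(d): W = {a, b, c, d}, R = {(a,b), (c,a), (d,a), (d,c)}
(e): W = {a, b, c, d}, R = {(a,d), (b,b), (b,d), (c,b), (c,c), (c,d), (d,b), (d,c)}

Frame correspondent (Sahlqvist): forall x forall z (xRz -> exists w (x R^2 w & z R^2 w)) — i.e. a generalized confluence (Geach) condition.
(a): fails — w2Rw1 but no w with w2R²w and w1R²w.
(b): satisfies the condition.
(c): satisfies the condition.
(d): fails — aRb but no w with aR²w and bR²w.
(e): satisfies the condition.

(b), (c), (e)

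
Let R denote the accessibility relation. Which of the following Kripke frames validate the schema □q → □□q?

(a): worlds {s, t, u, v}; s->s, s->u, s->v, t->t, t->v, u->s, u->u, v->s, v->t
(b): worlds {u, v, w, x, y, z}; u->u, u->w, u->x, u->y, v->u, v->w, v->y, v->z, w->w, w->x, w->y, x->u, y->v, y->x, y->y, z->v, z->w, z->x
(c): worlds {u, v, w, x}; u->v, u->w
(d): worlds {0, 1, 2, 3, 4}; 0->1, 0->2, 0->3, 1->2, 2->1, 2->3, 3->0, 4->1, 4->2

This is the axiom for transitivity; its first-order frame correspondent is ∀x ∀y ∀z (Rxy ∧ Ryz → Rxz).
(a): fails — Rtv and Rvs but not Rts.
(b): fails — Ryx and Rxu but not Ryu.
(c): condition met.
(d): fails — R12 and R23 but not R13.
Valid on: (c).

(c)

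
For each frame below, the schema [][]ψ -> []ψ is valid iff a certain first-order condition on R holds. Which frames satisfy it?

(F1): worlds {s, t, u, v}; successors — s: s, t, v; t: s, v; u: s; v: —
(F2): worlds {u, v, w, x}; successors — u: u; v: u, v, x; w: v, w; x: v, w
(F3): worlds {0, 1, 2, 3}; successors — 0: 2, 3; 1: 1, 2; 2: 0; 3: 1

This is the axiom for density; its first-order frame correspondent is forall x forall y (Rxy -> exists z (Rxz & Rzy)).
(F1): condition met.
(F2): condition met.
(F3): fails — R02 but no z with R0z and Rz2.
Valid on: (F1), (F2).

(F1), (F2)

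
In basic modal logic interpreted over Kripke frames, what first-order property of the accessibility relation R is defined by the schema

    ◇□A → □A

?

The Euclidean property

This is frame-equivalent to ◇A → □◇A (substitute ¬A for A and contrapose).
Suppose ◇A→□◇A is valid. Take Rxy, Rxz and set V(A)={y}. Then ◇A at x, so □◇A at x, so ◇A at z, so some w with Rzw has A; w=y, i.e. Rzy. By symmetry of the argument, Ryz.
Conversely, on a frame with the Euclidean property the schema holds at every world under every valuation.
Frame condition: ∀x ∀y ∀z (Rxy ∧ Rxz → Ryz).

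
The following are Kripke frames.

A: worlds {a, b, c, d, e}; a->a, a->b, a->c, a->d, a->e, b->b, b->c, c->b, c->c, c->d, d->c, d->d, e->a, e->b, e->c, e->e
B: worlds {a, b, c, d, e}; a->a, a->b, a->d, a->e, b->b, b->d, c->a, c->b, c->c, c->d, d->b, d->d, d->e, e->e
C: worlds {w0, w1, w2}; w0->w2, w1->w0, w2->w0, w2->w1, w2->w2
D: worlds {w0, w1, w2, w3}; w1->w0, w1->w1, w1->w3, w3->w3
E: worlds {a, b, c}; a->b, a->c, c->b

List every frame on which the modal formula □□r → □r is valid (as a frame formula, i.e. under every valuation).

This is the axiom for density; its first-order frame correspondent is ∀x ∀y (Rxy → ∃z (Rxz ∧ Rzy)).
A: satisfies the condition.
B: satisfies the condition.
C: fails — Rw1w0 but no z with Rw1z and Rzw0.
D: satisfies the condition.
E: fails — Rac but no z with Raz and Rzc.
Valid on: A, B, D.

A, B, D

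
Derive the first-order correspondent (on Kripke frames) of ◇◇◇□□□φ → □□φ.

∀x ∀y ∀z ((xR³y ∧ xR²z) → ∃w (yR³w ∧ z = w))

This is a Sahlqvist (Geach-type) schema ◇^3□^3φ → □^2◇^0φ.
Minimal-valuation argument: fix x; take any y with xR^3y and any z with xR^2z. Set V(φ) to the set of worlds R-reachable from y in exactly 3 steps. Then □^3φ holds at y, so the antecedent holds at x; validity forces ◇^0φ at z, giving a w with zR^0w and yR^3w.
First-order correspondent: ∀x ∀y ∀z ((xR³y ∧ xR²z) → ∃w (yR³w ∧ z = w)).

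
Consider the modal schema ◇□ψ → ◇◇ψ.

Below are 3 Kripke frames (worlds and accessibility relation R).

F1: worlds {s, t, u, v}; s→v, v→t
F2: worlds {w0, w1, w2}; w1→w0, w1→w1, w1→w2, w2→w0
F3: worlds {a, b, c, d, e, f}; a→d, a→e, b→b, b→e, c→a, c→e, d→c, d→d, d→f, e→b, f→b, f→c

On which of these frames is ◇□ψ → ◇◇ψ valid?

F3

Frame correspondent (Sahlqvist): ∀x ∀y (xRy → ∃w (yRw ∧ xR²w)) — i.e. a generalized confluence (Geach) condition.
F1: fails — vRt but no w with tRw and vR²w.
F2: fails — w1Rw0 but no w with w0Rw and w1R²w.
F3: condition met.
Valid on: F3.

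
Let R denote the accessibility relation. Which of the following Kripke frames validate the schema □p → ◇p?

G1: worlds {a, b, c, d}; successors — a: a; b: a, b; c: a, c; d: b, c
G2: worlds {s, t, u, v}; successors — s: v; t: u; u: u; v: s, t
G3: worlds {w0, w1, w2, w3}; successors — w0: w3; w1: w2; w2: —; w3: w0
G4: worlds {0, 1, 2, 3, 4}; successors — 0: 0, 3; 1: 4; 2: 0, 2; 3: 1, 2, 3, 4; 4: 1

Frame correspondent (Sahlqvist): ∀x ∃y Rxy — i.e. seriality.
G1: condition met.
G2: condition met.
G3: fails — world w2 has no successor.
G4: condition met.
Valid on: G1, G2, G4.

G1, G2, G4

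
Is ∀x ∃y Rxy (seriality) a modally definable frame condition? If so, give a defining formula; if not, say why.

Yes — defined by □p → ◇p

This is a Sahlqvist condition; the D axiom □p → ◇p defines it.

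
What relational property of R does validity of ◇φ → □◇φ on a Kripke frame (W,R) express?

Suppose ◇φ→□◇φ is valid. Take Rxy, Rxz and set V(φ)={y}. Then ◇φ at x, so □◇φ at x, so ◇φ at z, so some w with Rzw has φ; w=y, i.e. Rzy. By symmetry of the argument, Ryz.

the Euclidean property: ∀x ∀y ∀z (Rxy ∧ Rxz → Ryz)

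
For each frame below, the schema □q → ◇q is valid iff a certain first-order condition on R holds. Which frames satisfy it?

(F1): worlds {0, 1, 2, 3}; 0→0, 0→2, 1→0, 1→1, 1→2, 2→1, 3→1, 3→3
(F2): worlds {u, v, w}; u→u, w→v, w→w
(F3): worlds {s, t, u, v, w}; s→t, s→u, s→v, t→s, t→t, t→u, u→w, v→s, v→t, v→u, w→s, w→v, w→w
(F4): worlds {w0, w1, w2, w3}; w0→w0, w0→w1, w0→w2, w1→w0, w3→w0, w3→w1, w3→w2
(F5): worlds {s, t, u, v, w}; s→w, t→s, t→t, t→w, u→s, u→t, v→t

This is the axiom for seriality; its first-order frame correspondent is ∀x ∃y Rxy.
(F1): ✓.
(F2): fails — world v has no successor.
(F3): ✓.
(F4): fails — world w2 has no successor.
(F5): fails — world w has no successor.

(F1), (F3)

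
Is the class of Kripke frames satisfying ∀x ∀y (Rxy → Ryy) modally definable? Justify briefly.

The condition is shift-reflexivity. A defining modal formula is □(□p → p).
Suppose □(□p→p) is valid. Take Rxy and set V(p)={w : Ryw}. Then at y, □p holds; since □(□p→p) at x, □p→p at y, so p at y, i.e. Ryy.

Yes, by □(□p → p)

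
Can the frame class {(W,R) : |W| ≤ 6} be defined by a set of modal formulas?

No — not modally definable

Any modally definable frame class is closed under disjoint unions.
Any modal formula valid on each of 7 disjoint one-world frames is valid on their disjoint union (validity is preserved under disjoint unions). Each one-world frame has |W|=1≤6, but the union has |W|=7.
Hence having at most 6 worlds is not modally definable.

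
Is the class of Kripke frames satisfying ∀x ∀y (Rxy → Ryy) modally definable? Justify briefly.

This is a Sahlqvist condition; the T□ axiom □(□r → r) defines it.
Suppose □(□r→r) is valid. Take Rxy and set V(r)={w : Ryw}. Then at y, □r holds; since □(□r→r) at x, □r→r at y, so r at y, i.e. Ryy.

Definable; □(□r → r) defines it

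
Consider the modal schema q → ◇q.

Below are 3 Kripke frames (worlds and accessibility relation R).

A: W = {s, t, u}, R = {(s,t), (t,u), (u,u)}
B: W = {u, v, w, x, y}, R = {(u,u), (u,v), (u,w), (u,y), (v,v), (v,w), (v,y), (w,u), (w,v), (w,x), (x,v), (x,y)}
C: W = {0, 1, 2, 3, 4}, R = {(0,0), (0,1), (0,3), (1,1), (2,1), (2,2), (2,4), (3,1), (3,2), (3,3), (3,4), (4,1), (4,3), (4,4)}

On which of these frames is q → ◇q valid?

Frame correspondent (Sahlqvist): ∀x Rxx — i.e. reflexivity.
A: fails — world s does not see itself.
B: fails — world w does not see itself.
C: condition met.
Valid on: C.

C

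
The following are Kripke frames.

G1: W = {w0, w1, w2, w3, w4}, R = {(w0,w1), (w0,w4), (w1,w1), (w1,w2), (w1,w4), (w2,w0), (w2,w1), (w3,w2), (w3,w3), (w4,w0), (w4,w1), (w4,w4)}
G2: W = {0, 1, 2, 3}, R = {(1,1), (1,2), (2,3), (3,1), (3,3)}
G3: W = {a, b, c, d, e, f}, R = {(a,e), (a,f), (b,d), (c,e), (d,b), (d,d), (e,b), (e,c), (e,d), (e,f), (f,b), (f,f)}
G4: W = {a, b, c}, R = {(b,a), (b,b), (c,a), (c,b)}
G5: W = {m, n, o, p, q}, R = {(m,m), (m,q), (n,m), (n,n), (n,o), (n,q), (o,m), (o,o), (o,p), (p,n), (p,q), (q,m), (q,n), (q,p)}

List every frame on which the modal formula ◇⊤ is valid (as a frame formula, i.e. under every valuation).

The schema corresponds to seriality: ∀x ∃y Rxy.
G1: satisfies the condition.
G2: fails — world 0 has no successor.
G3: satisfies the condition.
G4: fails — world a has no successor.
G5: satisfies the condition.
Valid on: G1, G3, G5.

G1, G3, G5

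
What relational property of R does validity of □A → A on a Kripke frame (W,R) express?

This schema is the T axiom.
Its frame correspondent is reflexivity — ∀x Rxx.

reflexivity: ∀x Rxx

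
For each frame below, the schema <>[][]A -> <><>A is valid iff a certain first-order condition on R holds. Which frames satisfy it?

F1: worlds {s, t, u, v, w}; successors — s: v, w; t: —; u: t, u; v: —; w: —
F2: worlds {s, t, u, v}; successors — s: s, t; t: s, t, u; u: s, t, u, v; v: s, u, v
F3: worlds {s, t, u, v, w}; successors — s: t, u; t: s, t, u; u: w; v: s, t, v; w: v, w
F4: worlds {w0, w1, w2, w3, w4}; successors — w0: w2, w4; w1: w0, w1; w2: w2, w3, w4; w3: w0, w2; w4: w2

F2, F3, F4

The schema corresponds to a generalized confluence (Geach) condition: forall x forall y (xRy -> exists w (y R^2 w & x R^2 w)).
F1: fails — sRv but no w* with vR²w* and sR²w*.
F2: ✓.
F3: ✓.
F4: ✓.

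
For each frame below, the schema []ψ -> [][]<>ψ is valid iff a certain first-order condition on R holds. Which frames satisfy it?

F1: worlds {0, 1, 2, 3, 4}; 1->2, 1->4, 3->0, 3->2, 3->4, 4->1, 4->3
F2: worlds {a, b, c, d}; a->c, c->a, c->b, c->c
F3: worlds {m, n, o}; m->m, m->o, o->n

The schema corresponds to a generalized confluence (Geach) condition: forall x forall z (x R^2 z -> exists w (xRw & zRw)).
F1: fails — 4R²0 but no w with 4Rw and 0Rw.
F2: fails — aR²b but no w with aRw and bRw.
F3: fails — mR²n but no w with mRw and nRw.
Valid on no frame.

none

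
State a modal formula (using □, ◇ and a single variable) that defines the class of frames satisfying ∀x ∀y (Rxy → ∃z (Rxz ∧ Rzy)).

The condition is density. The C4 schema □□s → □s defines it.

□□s → □s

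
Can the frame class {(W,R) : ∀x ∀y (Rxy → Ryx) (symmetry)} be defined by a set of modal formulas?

The condition is symmetry. A defining modal formula is p → □◇p.
Suppose p→□◇p is valid. Take Rxy and set V(p)={x}. Then p at x, so □◇p at x, so ◇p at y, so some z with Ryz has p; z=x, i.e. Ryx.

Yes — defined by p → □◇p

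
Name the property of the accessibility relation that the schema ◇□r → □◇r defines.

convergence: ∀x ∀y ∀z (Rxy ∧ Rxz → ∃w (Ryw ∧ Rzw))

This is the .2 axiom.
It corresponds to convergence: ∀x ∀y ∀z (Rxy ∧ Rxz → ∃w (Ryw ∧ Rzw)).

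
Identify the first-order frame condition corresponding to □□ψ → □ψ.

Density

This schema is the C4 axiom.
Its frame correspondent is density — ∀x ∀y (Rxy → ∃z (Rxz ∧ Rzy)).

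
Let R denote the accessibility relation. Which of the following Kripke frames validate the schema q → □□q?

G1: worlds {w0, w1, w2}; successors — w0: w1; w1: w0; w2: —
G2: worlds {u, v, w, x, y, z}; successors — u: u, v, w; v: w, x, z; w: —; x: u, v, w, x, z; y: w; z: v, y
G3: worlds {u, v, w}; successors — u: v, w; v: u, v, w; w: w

G1

Frame correspondent (Sahlqvist): ∀x ∀z (xR²z → ∃w (x = w ∧ z = w)) — i.e. a generalized confluence (Geach) condition.
G1: condition met.
G2: fails — uR²v but u ≠ v.
G3: fails — uR²v but u ≠ v.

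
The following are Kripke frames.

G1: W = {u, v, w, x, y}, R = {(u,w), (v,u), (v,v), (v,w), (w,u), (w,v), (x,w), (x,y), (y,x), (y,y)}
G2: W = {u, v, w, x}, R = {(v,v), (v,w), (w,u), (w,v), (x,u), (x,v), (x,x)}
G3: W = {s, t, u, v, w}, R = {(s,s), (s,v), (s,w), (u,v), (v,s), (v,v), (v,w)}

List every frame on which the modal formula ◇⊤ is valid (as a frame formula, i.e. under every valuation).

G1

Frame correspondent (Sahlqvist): ∀x ∃y Rxy — i.e. seriality.
G1: satisfies the condition.
G2: fails — world u has no successor.
G3: fails — world t has no successor.
Valid on: G1.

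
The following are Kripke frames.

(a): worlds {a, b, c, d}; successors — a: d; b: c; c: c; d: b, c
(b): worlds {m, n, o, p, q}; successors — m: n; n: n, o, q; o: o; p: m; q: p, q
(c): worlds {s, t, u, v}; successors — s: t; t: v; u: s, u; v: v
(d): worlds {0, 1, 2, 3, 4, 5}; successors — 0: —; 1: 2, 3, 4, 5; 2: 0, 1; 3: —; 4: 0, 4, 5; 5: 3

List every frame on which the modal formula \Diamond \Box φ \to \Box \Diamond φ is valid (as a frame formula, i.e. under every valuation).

(a)

Frame correspondent (Sahlqvist): \forall x \forall y \forall z (Rxy \wedge Rxz \to \exists w (Ryw \wedge Rzw)) — i.e. convergence.
(a): condition met.
(b): fails — Rno and Rnq but o and q have no common successor.
(c): fails — Ruu and Rus but u and s have no common successor.
(d): fails — R12 and R13 but 2 and 3 have no common successor.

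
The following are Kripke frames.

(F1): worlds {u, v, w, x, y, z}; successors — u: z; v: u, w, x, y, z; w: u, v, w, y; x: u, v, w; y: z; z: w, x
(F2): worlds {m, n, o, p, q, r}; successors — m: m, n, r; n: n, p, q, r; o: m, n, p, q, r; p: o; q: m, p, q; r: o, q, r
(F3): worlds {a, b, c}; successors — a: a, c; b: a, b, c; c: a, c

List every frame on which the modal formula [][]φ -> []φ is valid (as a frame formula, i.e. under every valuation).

(F3)

Frame correspondent (Sahlqvist): forall x forall y (Rxy -> exists z (Rxz & Rzy)) — i.e. density.
(F1): fails — Ruz but no t with Rut and Rtz.
(F2): fails — Rpo but no z with Rpz and Rzo.
(F3): ✓.
Valid on: (F3).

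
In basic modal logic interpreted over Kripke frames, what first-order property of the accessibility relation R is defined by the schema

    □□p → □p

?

This is the C4 axiom.
It corresponds to density: ∀x ∀y (Rxy → ∃z (Rxz ∧ Rzy)).

density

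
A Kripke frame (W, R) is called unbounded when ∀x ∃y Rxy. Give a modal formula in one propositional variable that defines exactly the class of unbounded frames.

The condition is seriality. The D schema □s → ◇s defines it.

□s → ◇s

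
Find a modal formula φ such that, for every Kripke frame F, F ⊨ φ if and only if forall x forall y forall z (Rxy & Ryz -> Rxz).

This is transitivity; the standard corresponding axiom is 4: □q → □□q.
Suppose □q→□□q is valid. Take Rxy, Ryz and set V(q)={w : Rxw}. Then □q at x, so □□q at x, so □q at y, so q at z, i.e. Rxz.

□q → □□q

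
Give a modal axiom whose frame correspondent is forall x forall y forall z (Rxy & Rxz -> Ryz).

◇r → □◇r

The condition is the Euclidean property. The 5 schema ◇r → □◇r defines it.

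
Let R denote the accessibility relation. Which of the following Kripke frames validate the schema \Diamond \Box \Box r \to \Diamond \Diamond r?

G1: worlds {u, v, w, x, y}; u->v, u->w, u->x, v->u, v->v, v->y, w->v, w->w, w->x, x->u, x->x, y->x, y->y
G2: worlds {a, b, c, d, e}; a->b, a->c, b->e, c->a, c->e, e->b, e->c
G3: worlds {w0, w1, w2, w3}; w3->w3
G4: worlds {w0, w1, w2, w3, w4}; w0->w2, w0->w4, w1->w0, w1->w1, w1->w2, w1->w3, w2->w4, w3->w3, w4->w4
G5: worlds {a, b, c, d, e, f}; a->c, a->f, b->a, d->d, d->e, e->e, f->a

G1, G3, G4

The schema corresponds to a generalized confluence (Geach) condition: \forall x \forall y (xRy \to \exists w (y R^2 w \wedge x R^2 w)).
G1: holds.
G2: fails — aRb but no w with bR²w and aR²w.
G3: holds.
G4: holds.
G5: fails — aRc but no w with cR²w and aR²w.
Valid on: G1, G3, G4.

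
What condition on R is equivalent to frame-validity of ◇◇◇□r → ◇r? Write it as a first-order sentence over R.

This is a Sahlqvist (Geach-type) schema ◇^3□^1r → □^0◇^1r.
Minimal-valuation argument: fix x; take any y with xR^3y and any z with xR^0z. Set V(r) to the set of worlds R-reachable from y in exactly 1 step. Then □^1r holds at y, so the antecedent holds at x; validity forces ◇^1r at z, giving a w with zR^1w and yR^1w.
First-order correspondent: ∀x ∀y (xR³y → ∃w (yRw ∧ xRw)).

∀x ∀y (xR³y → ∃w (yRw ∧ xRw))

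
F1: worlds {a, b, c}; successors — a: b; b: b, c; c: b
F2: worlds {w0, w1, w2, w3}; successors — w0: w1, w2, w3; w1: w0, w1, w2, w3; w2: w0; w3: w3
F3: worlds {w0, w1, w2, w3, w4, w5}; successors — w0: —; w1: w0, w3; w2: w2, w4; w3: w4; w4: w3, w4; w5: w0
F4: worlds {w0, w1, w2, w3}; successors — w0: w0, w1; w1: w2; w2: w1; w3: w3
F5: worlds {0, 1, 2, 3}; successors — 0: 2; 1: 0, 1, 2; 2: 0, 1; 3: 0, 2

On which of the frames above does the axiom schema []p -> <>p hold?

F1, F2, F4, F5

The schema corresponds to seriality: forall x exists y Rxy.
F1: holds.
F2: holds.
F3: fails — world w0 has no successor.
F4: holds.
F5: holds.
Valid on: F1, F2, F4, F5.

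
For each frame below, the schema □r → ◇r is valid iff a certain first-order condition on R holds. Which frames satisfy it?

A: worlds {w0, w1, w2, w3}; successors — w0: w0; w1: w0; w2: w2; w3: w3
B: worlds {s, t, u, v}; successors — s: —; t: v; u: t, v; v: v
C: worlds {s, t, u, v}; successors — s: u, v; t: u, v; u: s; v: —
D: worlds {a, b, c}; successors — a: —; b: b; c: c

A

This is the axiom for seriality; its first-order frame correspondent is ∀x ∃y Rxy.
A: holds.
B: fails — world s has no successor.
C: fails — world v has no successor.
D: fails — world a has no successor.
Valid on: A.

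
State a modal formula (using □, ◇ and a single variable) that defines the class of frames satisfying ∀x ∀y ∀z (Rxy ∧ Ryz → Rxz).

□s → □□s

A defining formula is □s → □□s (the 4 axiom).
Suppose □s→□□s is valid. Take Rxy, Ryz and set V(s)={w : Rxw}. Then □s at x, so □□s at x, so □s at y, so s at z, i.e. Rxz.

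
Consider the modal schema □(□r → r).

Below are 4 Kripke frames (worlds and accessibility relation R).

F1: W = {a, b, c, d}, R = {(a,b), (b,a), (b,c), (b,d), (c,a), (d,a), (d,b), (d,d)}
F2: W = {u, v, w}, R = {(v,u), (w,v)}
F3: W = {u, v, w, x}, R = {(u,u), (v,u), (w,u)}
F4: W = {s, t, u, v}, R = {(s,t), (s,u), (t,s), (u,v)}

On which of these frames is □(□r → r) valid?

Frame correspondent (Sahlqvist): ∀x ∀y (Rxy → Ryy) — i.e. shift-reflexivity.
F1: fails — Rbc but not Rcc.
F2: fails — Rvu but not Ruu.
F3: satisfies the condition.
F4: fails — Rsu but not Ruu.

F3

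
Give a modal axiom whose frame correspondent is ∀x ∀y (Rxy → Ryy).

The condition is shift-reflexivity. The T□ schema □(□q → q) defines it.

□(□q → q)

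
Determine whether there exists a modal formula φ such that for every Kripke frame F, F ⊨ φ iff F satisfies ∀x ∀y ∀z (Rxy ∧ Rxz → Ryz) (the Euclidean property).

Definable; ◇r → □◇r defines it

The condition is the Euclidean property. A defining modal formula is ◇r → □◇r.
Suppose ◇r→□◇r is valid. Take Rxy, Rxz and set V(r)={y}. Then ◇r at x, so □◇r at x, so ◇r at z, so some w with Rzw has r; w=y, i.e. Rzy. By symmetry of the argument, Ryz.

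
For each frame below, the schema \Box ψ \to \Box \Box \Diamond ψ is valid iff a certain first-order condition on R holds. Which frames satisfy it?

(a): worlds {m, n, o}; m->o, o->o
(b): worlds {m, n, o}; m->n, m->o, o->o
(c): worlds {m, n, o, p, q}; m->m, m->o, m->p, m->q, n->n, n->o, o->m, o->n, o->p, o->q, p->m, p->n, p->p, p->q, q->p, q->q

This is the axiom for a generalized confluence (Geach) condition; its first-order frame correspondent is \forall x \forall z (x R^2 z \to \exists w (xRw \wedge zRw)).
(a): satisfies the condition.
(b): satisfies the condition.
(c): fails — nR²q but no w with nRw and qRw.

(a), (b)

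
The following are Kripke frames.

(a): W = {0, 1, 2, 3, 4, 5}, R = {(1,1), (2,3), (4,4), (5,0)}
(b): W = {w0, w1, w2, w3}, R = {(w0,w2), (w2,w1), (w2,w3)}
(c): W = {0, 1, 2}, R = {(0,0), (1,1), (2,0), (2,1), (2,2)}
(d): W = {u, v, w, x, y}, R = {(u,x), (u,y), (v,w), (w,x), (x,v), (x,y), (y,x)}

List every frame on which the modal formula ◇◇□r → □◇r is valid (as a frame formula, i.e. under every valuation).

This is the axiom for a generalized confluence (Geach) condition; its first-order frame correspondent is ∀x ∀y ∀z ((xR²y ∧ xRz) → ∃w (yRw ∧ zRw)).
(a): condition met.
(b): fails — w0R²w1, w0Rw2 but no w with w1Rw and w2Rw.
(c): fails — 2R²0, 2R1 but no w with 0Rw and 1Rw.
(d): fails — uR²v, uRx but no t with vRt and xRt.

(a)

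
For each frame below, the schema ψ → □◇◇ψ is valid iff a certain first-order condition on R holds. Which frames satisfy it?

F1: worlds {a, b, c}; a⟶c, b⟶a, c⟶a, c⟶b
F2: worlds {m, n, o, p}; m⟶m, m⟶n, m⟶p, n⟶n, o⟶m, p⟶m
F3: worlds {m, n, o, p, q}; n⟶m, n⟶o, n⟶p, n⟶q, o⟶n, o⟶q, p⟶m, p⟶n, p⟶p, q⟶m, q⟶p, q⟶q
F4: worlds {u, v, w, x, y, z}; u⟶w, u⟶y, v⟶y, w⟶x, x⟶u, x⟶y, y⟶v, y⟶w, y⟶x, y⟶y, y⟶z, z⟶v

F4

The schema corresponds to a generalized confluence (Geach) condition: ∀x ∀z (xRz → ∃w (x = w ∧ zR²w)).
F1: fails — cRa but no w with c=w and aR²w.
F2: fails — mRn but no w with m=w and nR²w.
F3: fails — nRm but no w with n=w and mR²w.
F4: holds.
Valid on: F4.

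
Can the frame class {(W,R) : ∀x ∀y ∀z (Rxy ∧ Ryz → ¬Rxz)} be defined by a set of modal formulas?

If a class were modally definable it would be closed under surjective bounded morphisms (Goldblatt–Thomason).
The 5-cycle (worlds s,t,u,v,w with s→t→u→v→w→s) is intransitive. Mapping every world to a single reflexive point • is a surjective bounded morphism; the reflexive point is not intransitive (R••∧R•• but R••).
Hence intransitivity is not modally definable.

Not definable by any modal formula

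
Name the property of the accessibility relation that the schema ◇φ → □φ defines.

Suppose ◇φ→□φ is valid. Take Rxy, Rxz and set V(φ)={y}. Then ◇φ at x, so □φ at x, so φ at z, i.e. z=y.
Conversely, any frame satisfying ∀x ∀y ∀z (Rxy ∧ Rxz → y = z) validates the schema.
Frame condition: ∀x ∀y ∀z (Rxy ∧ Rxz → y = z).

partial functionality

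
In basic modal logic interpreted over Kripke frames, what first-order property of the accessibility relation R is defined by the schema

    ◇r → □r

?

Partial functionality

This is the CD axiom.
It corresponds to partial functionality: ∀x ∀y ∀z (Rxy ∧ Rxz → y = z).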